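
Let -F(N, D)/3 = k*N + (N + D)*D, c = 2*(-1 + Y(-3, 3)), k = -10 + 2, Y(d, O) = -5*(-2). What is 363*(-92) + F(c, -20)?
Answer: -33084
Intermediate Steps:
Y(d, O) = 10
k = -8
c = 18 (c = 2*(-1 + 10) = 2*9 = 18)
F(N, D) = 24*N - 3*D*(D + N) (F(N, D) = -3*(-8*N + (N + D)*D) = -3*(-8*N + (D + N)*D) = -3*(-8*N + D*(D + N)) = 24*N - 3*D*(D + N))
363*(-92) + F(c, -20) = 363*(-92) + (-3*(-20)² + 24*18 - 3*(-20)*18) = -33396 + (-3*400 + 432 + 1080) = -33396 + (-1200 + 432 + 1080) = -33396 + 312 = -33084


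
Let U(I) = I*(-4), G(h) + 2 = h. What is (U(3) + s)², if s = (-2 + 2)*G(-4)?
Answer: 144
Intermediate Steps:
G(h) = -2 + h
U(I) = -4*I
s = 0 (s = (-2 + 2)*(-2 - 4) = 0*(-6) = 0)
(U(3) + s)² = (-4*3 + 0)² = (-12 + 0)² = (-12)² = 144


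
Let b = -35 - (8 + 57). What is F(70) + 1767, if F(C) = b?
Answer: 1667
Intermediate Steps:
b = -100 (b = -35 - 1*65 = -35 - 65 = -100)
F(C) = -100
F(70) + 1767 = -100 + 1767 = 1667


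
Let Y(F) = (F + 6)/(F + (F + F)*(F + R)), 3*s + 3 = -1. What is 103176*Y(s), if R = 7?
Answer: -1083348/37 ≈ -29280.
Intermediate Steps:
s = -4/3 (s = -1 + (⅓)*(-1) = -1 - ⅓ = -4/3 ≈ -1.3333)
Y(F) = (6 + F)/(F + 2*F*(7 + F)) (Y(F) = (F + 6)/(F + (F + F)*(F + 7)) = (6 + F)/(F + (2*F)*(7 + F)) = (6 + F)/(F + 2*F*(7 + F)))
103176*Y(s) = 103176*((6 - 4/3)/((-4/3)*(15 + 2*(-4/3)))) = 103176*(-¾*14/3/(15 - 8/3)) = 103176*(-¾*14/3/37/3) = 103176*(-¾*3/37*14/3) = 103176*(-21/74) = -1083348/37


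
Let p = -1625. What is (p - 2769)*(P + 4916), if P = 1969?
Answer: -30252690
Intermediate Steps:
(p - 2769)*(P + 4916) = (-1625 - 2769)*(1969 + 4916) = -4394*6885 = -30252690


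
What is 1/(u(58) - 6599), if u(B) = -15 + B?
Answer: -1/6556 ≈ -0.00015253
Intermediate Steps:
1/(u(58) - 6599) = 1/((-15 + 58) - 6599) = 1/(43 - 6599) = 1/(-6556) = -1/6556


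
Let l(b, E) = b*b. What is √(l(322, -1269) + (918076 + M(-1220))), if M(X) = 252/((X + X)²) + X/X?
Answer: 3*√168976563607/1220 ≈ 1010.8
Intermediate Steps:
l(b, E) = b²
M(X) = 1 + 63/X² (M(X) = 252/((2*X)²) + 1 = 252/((4*X²)) + 1 = 252*(1/(4*X²)) + 1 = 63/X² + 1 = 1 + 63/X²)
√(l(322, -1269) + (918076 + M(-1220))) = √(322² + (918076 + (1 + 63/(-1220)²))) = √(103684 + (918076 + (1 + 63*(1/1488400)))) = √(103684 + (918076 + (1 + 63/1488400))) = √(103684 + (918076 + 1488463/1488400)) = √(103684 + 1366465806863/1488400) = √(1520789072463/1488400) = 3*√168976563607/1220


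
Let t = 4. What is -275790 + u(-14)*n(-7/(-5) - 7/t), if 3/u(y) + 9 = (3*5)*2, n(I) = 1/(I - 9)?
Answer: -361009130/1309 ≈ -2.7579e+5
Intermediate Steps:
n(I) = 1/(-9 + I)
u(y) = ⅐ (u(y) = 3/(-9 + (3*5)*2) = 3/(-9 + 15*2) = 3/(-9 + 30) = 3/21 = 3*(1/21) = ⅐)
-275790 + u(-14)*n(-7/(-5) - 7/t) = -275790 + 1/(7*(-9 + (-7/(-5) - 7/4))) = -275790 + 1/(7*(-9 + (-7*(-⅕) - 7*¼))) = -275790 + 1/(7*(-9 + (7/5 - 7/4))) = -275790 + 1/(7*(-9 - 7/20)) = -275790 + 1/(7*(-187/20)) = -275790 + (⅐)*(-20/187) = -275790 - 20/1309 = -361009130/1309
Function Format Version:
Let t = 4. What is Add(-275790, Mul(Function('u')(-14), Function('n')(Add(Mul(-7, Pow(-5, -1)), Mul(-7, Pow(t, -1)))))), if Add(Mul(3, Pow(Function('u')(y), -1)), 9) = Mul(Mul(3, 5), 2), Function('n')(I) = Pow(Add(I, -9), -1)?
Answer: Rational(-361009130, 1309) ≈ -2.7579e+5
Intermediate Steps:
Function('n')(I) = Pow(Add(-9, I), -1)
Function('u')(y) = Rational(1, 7) (Function('u')(y) = Mul(3, Pow(Add(-9, Mul(Mul(3, 5), 2)), -1)) = Mul(3, Pow(Add(-9, Mul(15, 2)), -1)) = Mul(3, Pow(Add(-9, 30), -1)) = Mul(3, Pow(21, -1)) = Mul(3, Rational(1, 21)) = Rational(1, 7))
Add(-275790, Mul(Function('u')(-14), Function('n')(Add(Mul(-7, Pow(-5, -1)), Mul(-7, Pow(t, -1)))))) = Add(-275790, Mul(Rational(1, 7), Pow(Add(-9, Add(Mul(-7, Pow(-5, -1)), Mul(-7, Pow(4, -1)))), -1))) = Add(-275790, Mul(Rational(1, 7), Pow(Add(-9, Add(Mul(-7, Rational(-1, 5)), Mul(-7, Rational(1, 4)))), -1))) = Add(-275790, Mul(Rational(1, 7), Pow(Add(-9, Add(Rational(7, 5), Rational(-7, 4))), -1))) = Add(-275790, Mul(Rational(1, 7), Pow(Add(-9, Rational(-7, 20)), -1))) = Add(-275790, Mul(Rational(1, 7), Pow(Rational(-187, 20), -1))) = Add(-275790, Mul(Rational(1, 7), Rational(-20, 187))) = Add(-275790, Rational(-20, 1309)) = Rational(-361009130, 1309)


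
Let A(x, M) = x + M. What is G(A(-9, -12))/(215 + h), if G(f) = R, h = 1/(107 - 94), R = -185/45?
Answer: -481/25164 ≈ -0.019115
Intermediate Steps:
R = -37/9 (R = -185*1/45 = -37/9 ≈ -4.1111)
A(x, M) = M + x
h = 1/13 ≈ 0.076923
G(f) = -37/9
G(A(-9, -12))/(215 + h) = -37/(9*(215 + 1/13)) = -37/(9*2796/13) = -37/9*13/2796 = -481/25164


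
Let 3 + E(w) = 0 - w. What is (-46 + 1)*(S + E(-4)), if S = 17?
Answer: -810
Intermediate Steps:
E(w) = -3 - w (E(w) = -3 + (0 - w) = -3 - w)
(-46 + 1)*(S + E(-4)) = (-46 + 1)*(17 + (-3 - 1*(-4))) = -45*(17 + (-3 + 4)) = -45*(17 + 1) = -45*18 = -810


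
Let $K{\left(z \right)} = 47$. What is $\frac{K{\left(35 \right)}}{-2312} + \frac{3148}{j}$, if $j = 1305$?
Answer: $\frac{7216841}{3017160} \approx 2.3919$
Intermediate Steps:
$\frac{K{\left(35 \right)}}{-2312} + \frac{3148}{j} = \frac{47}{-2312} + \frac{3148}{1305} = 47 \left(- \frac{1}{2312}\right) + 3148 \cdot \frac{1}{1305} = - \frac{47}{2312} + \frac{3148}{1305} = \frac{7216841}{3017160}$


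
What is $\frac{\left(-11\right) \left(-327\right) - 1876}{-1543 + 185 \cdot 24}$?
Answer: $\frac{1721}{2897} \approx 0.59406$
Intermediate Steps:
$\frac{\left(-11\right) \left(-327\right) - 1876}{-1543 + 185 \cdot 24} = \frac{3597 - 1876}{-1543 + 4440} = \frac{1721}{2897}$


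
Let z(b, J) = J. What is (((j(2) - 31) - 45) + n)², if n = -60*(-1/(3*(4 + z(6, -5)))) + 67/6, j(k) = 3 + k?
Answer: 229441/36 ≈ 6373.4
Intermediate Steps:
n = -53/6 (n = -60*(-1/(3*(4 - 5))) + 67/6 = -60/((-1*(-3))) + 67*(⅙) = -60/3 + 67/6 = -60*⅓ + 67/6 = -20 + 67/6 = -53/6 ≈ -8.8333)
(((j(2) - 31) - 45) + n)² = ((((3 + 2) - 31) - 45) - 53/6)² = (((5 - 31) - 45) - 53/6)² = ((-26 - 45) - 53/6)² = (-71 - 53/6)² = (-479/6)² = 229441/36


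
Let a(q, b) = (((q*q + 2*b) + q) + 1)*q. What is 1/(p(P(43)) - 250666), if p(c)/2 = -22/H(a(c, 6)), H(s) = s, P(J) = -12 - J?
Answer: -14915/3738683386 ≈ -3.9894e-6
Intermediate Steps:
a(q, b) = q*(1 + q + q² + 2*b) (a(q, b) = (((q² + 2*b) + q) + 1)*q = ((q + q² + 2*b) + 1)*q = (1 + q + q² + 2*b)*q = q*(1 + q + q² + 2*b))
p(c) = -44/(c*(13 + c + c²)) (p(c) = 2*(-22*1/(c*(1 + c + c² + 2*6))) = 2*(-22*1/(c*(1 + c + c² + 12))) = 2*(-22*1/(c*(13 + c + c²))) = 2*(-22/(c*(13 + c + c²))) = -44/(c*(13 + c + c²)))
1/(p(P(43)) - 250666) = 1/(-44/((-12 - 1*43)*(13 + (-12 - 1*43) + (-12 - 1*43)²)) - 250666) = 1/(-44/((-12 - 43)*(13 + (-12 - 43) + (-12 - 43)²)) - 250666) = 1/(-44/(-55*(13 - 55 + (-55)²)) - 250666) = 1/(-44*(-1/55)/(13 - 55 + 3025) - 250666) = 1/(-44*(-1/55)/2983 - 250666) = 1/(-44*(-1/55)*1/2983 - 250666) = 1/(4/14915 - 250666) = 1/(-3738683386/14915) = -14915/3738683386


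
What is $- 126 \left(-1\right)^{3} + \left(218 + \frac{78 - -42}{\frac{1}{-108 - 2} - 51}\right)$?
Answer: $\frac{1916984}{5611} \approx 341.65$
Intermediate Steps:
$- 126 \left(-1\right)^{3} + \left(218 + \frac{78 - -42}{\frac{1}{-108 - 2} - 51}\right) = \left(-126\right) \left(-1\right) + \left(218 + \frac{78 + 42}{\frac{1}{-110} - 51}\right) = 126 + \left(218 + \frac{120}{- \frac{1}{110} - 51}\right) = 126 + \left(218 + \frac{120}{- \frac{5611}{110}}\right) = 126 + \left(218 + 120 \left(- \frac{110}{5611}\right)\right) = 126 + \left(218 - \frac{13200}{5611}\right) = 126 + \frac{1209998}{5611} = \frac{1916984}{5611}$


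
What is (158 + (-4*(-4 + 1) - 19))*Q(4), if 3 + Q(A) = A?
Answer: 151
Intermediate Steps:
Q(A) = -3 + A
(158 + (-4*(-4 + 1) - 19))*Q(4) = (158 + (-4*(-4 + 1) - 19))*(-3 + 4) = (158 + (-4*(-3) - 19))*1 = (158 + (12 - 19))*1 = (158 - 7)*1 = 151*1 = 151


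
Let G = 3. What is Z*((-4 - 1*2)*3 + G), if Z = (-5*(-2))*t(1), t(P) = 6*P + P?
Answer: -1050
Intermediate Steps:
t(P) = 7*P
Z = 70 (Z = (-5*(-2))*(7*1) = 10*7 = 70)
Z*((-4 - 1*2)*3 + G) = 70*((-4 - 1*2)*3 + 3) = 70*((-4 - 2)*3 + 3) = 70*(-6*3 + 3) = 70*(-18 + 3) = 70*(-15) = -1050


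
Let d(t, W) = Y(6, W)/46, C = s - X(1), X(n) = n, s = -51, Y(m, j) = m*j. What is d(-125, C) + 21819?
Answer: 501681/23 ≈ 21812.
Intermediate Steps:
Y(m, j) = j*m
C = -52 (C = -51 - 1*1 = -51 - 1 = -52)
d(t, W) = 3*W/23 (d(t, W) = (W*6)/46 = (6*W)*(1/46) = 3*W/23)
d(-125, C) + 21819 = (3/23)*(-52) + 21819 = -156/23 + 21819 = 501681/23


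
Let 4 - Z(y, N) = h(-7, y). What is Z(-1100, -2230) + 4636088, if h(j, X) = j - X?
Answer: 4634999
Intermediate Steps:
Z(y, N) = 11 + y (Z(y, N) = 4 - (-7 - y) = 4 + (7 + y) = 11 + y)
Z(-1100, -2230) + 4636088 = (11 - 1100) + 4636088 = -1089 + 4636088 = 4634999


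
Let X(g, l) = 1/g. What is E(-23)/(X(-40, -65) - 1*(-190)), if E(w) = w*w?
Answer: 21160/7599 ≈ 2.7846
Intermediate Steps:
E(w) = w²
E(-23)/(X(-40, -65) - 1*(-190)) = (-23)²/(1/(-40) - 1*(-190)) = 529/(-1/40 + 190) = 529/(7599/40) = 529*(40/7599) = 21160/7599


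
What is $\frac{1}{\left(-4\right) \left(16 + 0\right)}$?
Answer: $- \frac{1}{64} \approx -0.015625$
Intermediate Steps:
$\frac{1}{\left(-4\right) \left(16 + 0\right)} = \frac{1}{\left(-4\right) 16} = \frac{1}{-64} = - \frac{1}{64}$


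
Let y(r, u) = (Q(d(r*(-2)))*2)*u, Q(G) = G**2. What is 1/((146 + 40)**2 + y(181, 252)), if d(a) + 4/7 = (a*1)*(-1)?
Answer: 7/461106972 ≈ 1.5181e-8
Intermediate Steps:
d(a) = -4/7 - a (d(a) = -4/7 + (a*1)*(-1) = -4/7 + a*(-1) = -4/7 - a)
y(r, u) = 2*u*(-4/7 + 2*r)**2 (y(r, u) = ((-4/7 - r*(-2))**2*2)*u = ((-4/7 - (-2)*r)**2*2)*u = ((-4/7 + 2*r)**2*2)*u = (2*(-4/7 + 2*r)**2)*u = 2*u*(-4/7 + 2*r)**2)
1/((146 + 40)**2 + y(181, 252)) = 1/((146 + 40)**2 + (8/49)*252*(-2 + 7*181)**2) = 1/(186**2 + (8/49)*252*(-2 + 1267)**2) = 1/(34596 + (8/49)*252*1265**2) = 1/(34596 + (8/49)*252*1600225) = 1/(34596 + 460864800/7) = 1/(461106972/7) = 7/461106972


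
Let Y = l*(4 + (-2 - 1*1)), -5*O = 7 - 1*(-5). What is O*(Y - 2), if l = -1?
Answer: 36/5 ≈ 7.2000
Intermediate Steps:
O = -12/5 (O = -(7 - 1*(-5))/5 = -(7 + 5)/5 = -⅕*12 = -12/5 ≈ -2.4000)
Y = -1 (Y = -(4 + (-2 - 1*1)) = -(4 + (-2 - 1)) = -(4 - 3) = -1*1 = -1)
O*(Y - 2) = -12*(-1 - 2)/5 = -12/5*(-3) = 36/5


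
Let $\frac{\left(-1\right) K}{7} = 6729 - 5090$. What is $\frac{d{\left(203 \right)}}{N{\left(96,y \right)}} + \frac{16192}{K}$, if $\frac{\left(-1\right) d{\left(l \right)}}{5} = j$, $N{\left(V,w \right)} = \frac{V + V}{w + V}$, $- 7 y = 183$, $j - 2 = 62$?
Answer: $- \frac{122907}{1043} \approx -117.84$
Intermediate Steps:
$j = 64$ ($j = 2 + 62 = 64$)
$y = - \frac{183}{7}$ ($y = \left(- \frac{1}{7}\right) 183 = - \frac{183}{7} \approx -26.143$)
$N{\left(V,w \right)} = \frac{2 V}{V + w}$
$d{\left(l \right)} = -320$ ($d{\left(l \right)} = \left(-5\right) 64 = -320$)
$K = -11473$ ($K = - 7 \left(6729 - 5090\right) = \left(-7\right) 1639 = -11473$)
$\frac{d{\left(203 \right)}}{N{\left(96,y \right)}} + \frac{16192}{K} = - \frac{320}{2 \cdot 96 \frac{1}{96 - \frac{183}{7}}} + \frac{16192}{-11473} = - \frac{320}{2 \cdot 96 \frac{1}{\frac{489}{7}}} + 16192 \left(- \frac{1}{11473}\right) = - \frac{320}{2 \cdot 96 \cdot \frac{7}{489}} - \frac{1472}{1043} = - \frac{320}{\frac{448}{163}} - \frac{1472}{1043} = \left(-320\right) \frac{163}{448} - \frac{1472}{1043} = - \frac{815}{7} - \frac{1472}{1043} = - \frac{122907}{1043}$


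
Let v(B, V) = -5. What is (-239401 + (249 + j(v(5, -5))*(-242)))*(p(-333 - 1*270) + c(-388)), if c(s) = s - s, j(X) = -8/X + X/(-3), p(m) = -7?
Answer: 25193966/15 ≈ 1.6796e+6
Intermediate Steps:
j(X) = -8/X - X/3 (j(X) = -8/X + X*(-⅓) = -8/X - X/3)
c(s) = 0
(-239401 + (249 + j(v(5, -5))*(-242)))*(p(-333 - 1*270) + c(-388)) = (-239401 + (249 + (-8/(-5) - ⅓*(-5))*(-242)))*(-7 + 0) = (-239401 + (249 + (-8*(-⅕) + 5/3)*(-242)))*(-7) = (-239401 + (249 + (8/5 + 5/3)*(-242)))*(-7) = (-239401 + (249 + (49/15)*(-242)))*(-7) = (-239401 + (249 - 11858/15))*(-7) = (-239401 - 8123/15)*(-7) = -3599138/15*(-7) = 25193966/15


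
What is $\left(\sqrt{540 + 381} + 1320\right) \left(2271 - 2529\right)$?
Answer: $-340560 - 258 \sqrt{921} \approx -3.4839 \cdot 10^{5}$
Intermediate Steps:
$\left(\sqrt{540 + 381} + 1320\right) \left(2271 - 2529\right) = \left(\sqrt{921} + 1320\right) \left(-258\right) = \left(1320 + \sqrt{921}\right) \left(-258\right) = -340560 - 258 \sqrt{921}$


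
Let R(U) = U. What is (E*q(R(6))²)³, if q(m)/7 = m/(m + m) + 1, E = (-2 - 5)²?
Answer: 10090298369529/64 ≈ 1.5766e+11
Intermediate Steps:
E = 49 (E = (-7)² = 49)
q(m) = 21/2 (q(m) = 7*(m/(m + m) + 1) = 7*(m/((2*m)) + 1) = 7*((1/(2*m))*m + 1) = 7*(½ + 1) = 7*(3/2) = 21/2)
(E*q(R(6))²)³ = (49*(21/2)²)³ = (49*(441/4))³ = (21609/4)³ = 10090298369529/64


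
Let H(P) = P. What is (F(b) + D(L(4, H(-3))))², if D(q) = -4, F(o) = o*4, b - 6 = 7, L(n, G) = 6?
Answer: 2304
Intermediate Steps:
b = 13 (b = 6 + 7 = 13)
F(o) = 4*o
(F(b) + D(L(4, H(-3))))² = (4*13 - 4)² = (52 - 4)² = 48² = 2304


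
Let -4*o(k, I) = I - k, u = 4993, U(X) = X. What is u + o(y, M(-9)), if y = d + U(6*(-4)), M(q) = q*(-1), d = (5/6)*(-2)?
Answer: 14953/3 ≈ 4984.3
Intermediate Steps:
d = -5/3 (d = ((1/6)*5)*(-2) = (5/6)*(-2) = -5/3 ≈ -1.6667)
M(q) = -q
y = -77/3 (y = -5/3 + 6*(-4) = -5/3 - 24 = -77/3 ≈ -25.667)
o(k, I) = -I/4 + k/4 (o(k, I) = -(I - k)/4 = -I/4 + k/4)
u + o(y, M(-9)) = 4993 + (-(-1)*(-9)/4 + (1/4)*(-77/3)) = 4993 + (-1/4*9 - 77/12) = 4993 + (-9/4 - 77/12) = 4993 - 26/3 = 14953/3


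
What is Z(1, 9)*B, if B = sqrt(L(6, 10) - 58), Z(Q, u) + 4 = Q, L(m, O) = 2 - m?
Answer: -3*I*sqrt(62) ≈ -23.622*I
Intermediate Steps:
Z(Q, u) = -4 + Q
B = I*sqrt(62) (B = sqrt((2 - 1*6) - 58) = sqrt((2 - 6) - 58) = sqrt(-4 - 58) = sqrt(-62) = I*sqrt(62) ≈ 7.874*I)
Z(1, 9)*B = (-4 + 1)*(I*sqrt(62)) = -3*I*sqrt(62)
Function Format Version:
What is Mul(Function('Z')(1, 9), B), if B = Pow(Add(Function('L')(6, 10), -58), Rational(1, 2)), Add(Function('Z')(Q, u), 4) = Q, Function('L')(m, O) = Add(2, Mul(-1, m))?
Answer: Mul(-3, I, Pow(62, Rational(1, 2))) ≈ Mul(-23.622, I)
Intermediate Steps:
Function('Z')(Q, u) = Add(-4, Q)
B = Mul(I, Pow(62, Rational(1, 2))) (B = Pow(Add(Add(2, Mul(-1, 6)), -58), Rational(1, 2)) = Pow(Add(Add(2, -6), -58), Rational(1, 2)) = Pow(Add(-4, -58), Rational(1, 2)) = Pow(-62, Rational(1, 2)) = Mul(I, Pow(62, Rational(1, 2))) ≈ Mul(7.8740, I))
Mul(Function('Z')(1, 9), B) = Mul(Add(-4, 1), Mul(I, Pow(62, Rational(1, 2)))) = Mul(-3, Mul(I, Pow(62, Rational(1, 2)))) = Mul(-3, I, Pow(62, Rational(1, 2)))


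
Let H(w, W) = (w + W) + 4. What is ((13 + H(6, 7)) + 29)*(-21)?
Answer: -1239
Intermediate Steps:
H(w, W) = 4 + W + w (H(w, W) = (W + w) + 4 = 4 + W + w)
((13 + H(6, 7)) + 29)*(-21) = ((13 + (4 + 7 + 6)) + 29)*(-21) = ((13 + 17) + 29)*(-21) = (30 + 29)*(-21) = 59*(-21) = -1239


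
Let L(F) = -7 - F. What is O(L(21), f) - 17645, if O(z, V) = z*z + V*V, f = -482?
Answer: 215463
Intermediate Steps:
O(z, V) = V**2 + z**2 (O(z, V) = z**2 + V**2 = V**2 + z**2)
O(L(21), f) - 17645 = ((-482)**2 + (-7 - 1*21)**2) - 17645 = (232324 + (-7 - 21)**2) - 17645 = (232324 + (-28)**2) - 17645 = (232324 + 784) - 17645 = 233108 - 17645 = 215463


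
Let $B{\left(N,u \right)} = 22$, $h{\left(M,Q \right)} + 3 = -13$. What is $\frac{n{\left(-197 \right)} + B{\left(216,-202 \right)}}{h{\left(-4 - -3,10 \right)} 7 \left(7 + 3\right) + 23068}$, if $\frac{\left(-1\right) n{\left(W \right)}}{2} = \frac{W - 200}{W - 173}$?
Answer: $\frac{3673}{4060380} \approx 0.0009046$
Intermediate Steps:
$h{\left(M,Q \right)} = -16$ ($h{\left(M,Q \right)} = -3 - 13 = -16$)
$n{\left(W \right)} = - \frac{2 \left(-200 + W\right)}{-173 + W}$ ($n{\left(W \right)} = - 2 \frac{W - 200}{W - 173} = - 2 \frac{-200 + W}{-173 + W} = - \frac{2 \left(-200 + W\right)}{-173 + W}$)
$\frac{n{\left(-197 \right)} + B{\left(216,-202 \right)}}{h{\left(-4 - -3,10 \right)} 7 \left(7 + 3\right) + 23068} = \frac{\frac{2 \left(200 - -197\right)}{-173 - 197} + 22}{- 16 \cdot 7 \left(7 + 3\right) + 23068} = \frac{\frac{2 \left(200 + 197\right)}{-370} + 22}{- 16 \cdot 7 \cdot 10 + 23068} = \frac{2 \left(- \frac{1}{370}\right) 397 + 22}{\left(-16\right) 70 + 23068} = \frac{- \frac{397}{185} + 22}{-1120 + 23068} = \frac{3673}{185 \cdot 21948} = \frac{3673}{185} \cdot \frac{1}{21948} = \frac{3673}{4060380}$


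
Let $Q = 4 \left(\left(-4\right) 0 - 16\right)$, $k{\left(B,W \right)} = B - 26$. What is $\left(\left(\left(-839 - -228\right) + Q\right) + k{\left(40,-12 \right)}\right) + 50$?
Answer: $-611$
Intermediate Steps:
$k{\left(B,W \right)} = -26 + B$
$Q = -64$ ($Q = 4 \left(0 - 16\right) = 4 \left(-16\right) = -64$)
$\left(\left(\left(-839 - -228\right) + Q\right) + k{\left(40,-12 \right)}\right) + 50 = \left(\left(\left(-839 - -228\right) - 64\right) + \left(-26 + 40\right)\right) + 50 = \left(\left(\left(-839 + 228\right) - 64\right) + 14\right) + 50 = \left(\left(-611 - 64\right) + 14\right) + 50 = \left(-675 + 14\right) + 50 = -661 + 50 = -611$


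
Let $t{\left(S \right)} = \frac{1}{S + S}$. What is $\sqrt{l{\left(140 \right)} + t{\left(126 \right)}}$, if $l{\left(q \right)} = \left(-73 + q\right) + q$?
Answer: $\frac{\sqrt{365155}}{42} \approx 14.388$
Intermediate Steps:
$l{\left(q \right)} = -73 + 2 q$
$t{\left(S \right)} = \frac{1}{2 S}$
$\sqrt{l{\left(140 \right)} + t{\left(126 \right)}} = \sqrt{\left(-73 + 2 \cdot 140\right) + \frac{1}{2 \cdot 126}} = \sqrt{\left(-73 + 280\right) + \frac{1}{2} \cdot \frac{1}{126}} = \sqrt{207 + \frac{1}{252}} = \sqrt{\frac{52165}{252}} = \frac{\sqrt{365155}}{42}$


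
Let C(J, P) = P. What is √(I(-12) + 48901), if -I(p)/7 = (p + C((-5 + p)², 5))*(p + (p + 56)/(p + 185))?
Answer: √1446332765/173 ≈ 219.83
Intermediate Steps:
I(p) = -7*(5 + p)*(p + (56 + p)/(185 + p)) (I(p) = -7*(p + 5)*(p + (p + 56)/(p + 185)) = -7*(5 + p)*(p + (56 + p)/(185 + p)))
√(I(-12) + 48901) = √(7*(-280 - 1*(-12)³ - 986*(-12) - 191*(-12)²)/(185 - 12) + 48901) = √(7*(-280 - 1*(-1728) + 11832 - 191*144)/173 + 48901) = √(7*(1/173)*(-280 + 1728 + 11832 - 27504) + 48901) = √(7*(1/173)*(-14224) + 48901) = √(-99568/173 + 48901) = √(8360305/173) = √1446332765/173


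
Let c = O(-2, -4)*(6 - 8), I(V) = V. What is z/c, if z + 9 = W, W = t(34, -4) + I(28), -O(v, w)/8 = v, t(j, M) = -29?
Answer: 5/16 ≈ 0.31250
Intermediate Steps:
O(v, w) = -8*v
W = -1 (W = -29 + 28 = -1)
c = -32 (c = (-8*(-2))*(6 - 8) = 16*(-2) = -32)
z = -10 (z = -9 - 1 = -10)
z/c = -10/(-32) = -10*(-1/32) = 5/16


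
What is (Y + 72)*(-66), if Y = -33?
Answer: -2574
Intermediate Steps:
(Y + 72)*(-66) = (-33 + 72)*(-66) = 39*(-66) = -2574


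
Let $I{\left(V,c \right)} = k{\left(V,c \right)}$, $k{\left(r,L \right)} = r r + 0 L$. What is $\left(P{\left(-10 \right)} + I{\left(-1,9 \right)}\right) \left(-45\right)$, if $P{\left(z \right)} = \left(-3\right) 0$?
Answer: $-45$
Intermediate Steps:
$k{\left(r,L \right)} = r^{2}$ ($k{\left(r,L \right)} = r^{2} + 0 = r^{2}$)
$I{\left(V,c \right)} = V^{2}$
$P{\left(z \right)} = 0$
$\left(P{\left(-10 \right)} + I{\left(-1,9 \right)}\right) \left(-45\right) = \left(0 + \left(-1\right)^{2}\right) \left(-45\right) = \left(0 + 1\right) \left(-45\right) = 1 \left(-45\right) = -45$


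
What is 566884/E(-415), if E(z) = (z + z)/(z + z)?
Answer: 566884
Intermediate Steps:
E(z) = 1 (E(z) = (2*z)/((2*z)) = (2*z)*(1/(2*z)) = 1)
566884/E(-415) = 566884/1 = 566884*1 = 566884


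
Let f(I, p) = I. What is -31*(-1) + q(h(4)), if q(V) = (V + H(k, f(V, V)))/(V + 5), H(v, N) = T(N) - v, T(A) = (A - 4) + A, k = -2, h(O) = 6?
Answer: 357/11 ≈ 32.455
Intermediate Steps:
T(A) = -4 + 2*A (T(A) = (-4 + A) + A = -4 + 2*A)
H(v, N) = -4 - v + 2*N (H(v, N) = (-4 + 2*N) - v = -4 - v + 2*N)
q(V) = (-2 + 3*V)/(5 + V) (q(V) = (V + (-4 - 1*(-2) + 2*V))/(V + 5) = (V + (-4 + 2 + 2*V))/(5 + V) = (V + (-2 + 2*V))/(5 + V) = (-2 + 3*V)/(5 + V))
-31*(-1) + q(h(4)) = -31*(-1) + (-2 + 3*6)/(5 + 6) = 31 + (-2 + 18)/11 = 31 + (1/11)*16 = 31 + 16/11 = 357/11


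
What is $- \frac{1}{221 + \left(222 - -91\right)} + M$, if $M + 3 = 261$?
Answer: $\frac{137771}{534} \approx 258.0$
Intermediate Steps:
$M = 258$ ($M = -3 + 261 = 258$)
$- \frac{1}{221 + \left(222 - -91\right)} + M = - \frac{1}{221 + \left(222 - -91\right)} + 258 = - \frac{1}{221 + \left(222 + 91\right)} + 258 = - \frac{1}{221 + 313} + 258 = - \frac{1}{534} + 258 = \frac{137771}{534}$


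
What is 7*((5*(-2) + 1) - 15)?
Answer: -168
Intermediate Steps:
7*((5*(-2) + 1) - 15) = 7*((-10 + 1) - 15) = 7*(-9 - 15) = 7*(-24) = -168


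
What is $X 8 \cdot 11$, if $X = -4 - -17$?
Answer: $1144$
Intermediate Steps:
$X = 13$ ($X = -4 + 17 = 13$)
$X 8 \cdot 11 = 13 \cdot 8 \cdot 11 = 13 \cdot 88 = 1144$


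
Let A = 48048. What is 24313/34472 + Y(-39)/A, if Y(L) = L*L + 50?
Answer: 152793317/207038832 ≈ 0.73799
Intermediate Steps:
Y(L) = 50 + L**2 (Y(L) = L**2 + 50 = 50 + L**2)
24313/34472 + Y(-39)/A = 24313/34472 + (50 + (-39)**2)/48048 = 24313*(1/34472) + (50 + 1521)*(1/48048) = 24313/34472 + 1571*(1/48048) = 24313/34472 + 1571/48048 = 152793317/207038832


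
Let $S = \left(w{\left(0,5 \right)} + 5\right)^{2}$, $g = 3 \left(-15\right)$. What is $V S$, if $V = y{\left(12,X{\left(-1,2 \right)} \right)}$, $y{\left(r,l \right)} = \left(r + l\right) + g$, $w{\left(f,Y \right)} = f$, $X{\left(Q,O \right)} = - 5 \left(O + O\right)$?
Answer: $-1325$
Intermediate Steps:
$X{\left(Q,O \right)} = - 10 O$ ($X{\left(Q,O \right)} = - 5 \cdot 2 O = - 10 O$)
$g = -45$
$S = 25$ ($S = \left(0 + 5\right)^{2} = 5^{2} = 25$)
$y{\left(r,l \right)} = -45 + l + r$ ($y{\left(r,l \right)} = \left(r + l\right) - 45 = \left(l + r\right) - 45 = -45 + l + r$)
$V = -53$ ($V = -45 - 20 + 12 = -53$)
$V S = \left(-53\right) 25 = -1325$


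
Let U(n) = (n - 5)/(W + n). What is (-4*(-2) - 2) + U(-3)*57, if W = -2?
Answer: 486/5 ≈ 97.200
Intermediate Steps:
U(n) = (-5 + n)/(-2 + n) (U(n) = (n - 5)/(-2 + n) = (-5 + n)/(-2 + n))
(-4*(-2) - 2) + U(-3)*57 = (-4*(-2) - 2) + ((-5 - 3)/(-2 - 3))*57 = (8 - 2) + (-8/(-5))*57 = 6 - ⅕*(-8)*57 = 6 + (8/5)*57 = 6 + 456/5 = 486/5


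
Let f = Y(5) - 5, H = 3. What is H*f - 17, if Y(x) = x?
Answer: -17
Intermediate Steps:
f = 0 (f = 5 - 5 = 0)
H*f - 17 = 3*0 - 17 = 0 - 17 = -17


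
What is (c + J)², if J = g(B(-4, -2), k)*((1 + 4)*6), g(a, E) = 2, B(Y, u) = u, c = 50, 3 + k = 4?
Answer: 12100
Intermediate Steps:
k = 1 (k = -3 + 4 = 1)
J = 60 (J = 2*((1 + 4)*6) = 2*(5*6) = 2*30 = 60)
(c + J)² = (50 + 60)² = 110² = 12100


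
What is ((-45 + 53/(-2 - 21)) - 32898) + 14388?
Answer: -426818/23 ≈ -18557.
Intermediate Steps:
((-45 + 53/(-2 - 21)) - 32898) + 14388 = ((-45 + 53/(-23)) - 32898) + 14388 = ((-45 + 53*(-1/23)) - 32898) + 14388 = ((-45 - 53/23) - 32898) + 14388 = (-1088/23 - 32898) + 14388 = -757742/23 + 14388 = -426818/23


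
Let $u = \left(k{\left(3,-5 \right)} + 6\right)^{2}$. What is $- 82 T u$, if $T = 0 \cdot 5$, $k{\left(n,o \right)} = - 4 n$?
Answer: $0$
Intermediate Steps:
$T = 0$
$u = 36$ ($u = \left(\left(-4\right) 3 + 6\right)^{2} = \left(-12 + 6\right)^{2} = \left(-6\right)^{2} = 36$)
$- 82 T u = \left(-82\right) 0 \cdot 36 = 0 \cdot 36 = 0$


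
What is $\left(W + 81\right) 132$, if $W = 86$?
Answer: $22044$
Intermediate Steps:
$\left(W + 81\right) 132 = \left(86 + 81\right) 132 = 167 \cdot 132 = 22044$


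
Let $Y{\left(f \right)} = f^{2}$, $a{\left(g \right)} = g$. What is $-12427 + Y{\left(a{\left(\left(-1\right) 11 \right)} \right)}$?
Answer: $-12306$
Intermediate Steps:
$-12427 + Y{\left(a{\left(\left(-1\right) 11 \right)} \right)} = -12427 + \left(\left(-1\right) 11\right)^{2} = -12427 + \left(-11\right)^{2} = -12427 + 121 = -12306$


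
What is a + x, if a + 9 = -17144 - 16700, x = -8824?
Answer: -42677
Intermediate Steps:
a = -33853 (a = -9 + (-17144 - 16700) = -9 - 33844 = -33853)
a + x = -33853 - 8824 = -42677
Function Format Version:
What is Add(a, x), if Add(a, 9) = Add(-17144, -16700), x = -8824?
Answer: -42677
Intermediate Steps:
a = -33853 (a = Add(-9, Add(-17144, -16700)) = Add(-9, -33844) = -33853)
Add(a, x) = Add(-33853, -8824) = -42677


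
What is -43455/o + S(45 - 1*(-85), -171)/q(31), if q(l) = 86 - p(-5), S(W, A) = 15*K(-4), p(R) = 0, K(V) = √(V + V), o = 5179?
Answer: -43455/5179 + 15*I*√2/43 ≈ -8.3906 + 0.49333*I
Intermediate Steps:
K(V) = √2*√V (K(V) = √(2*V) = √2*√V)
S(W, A) = 30*I*√2 (S(W, A) = 15*(√2*√(-4)) = 15*(√2*(2*I)) = 15*(2*I*√2) = 30*I*√2)
q(l) = 86 (q(l) = 86 - 1*0 = 86 + 0 = 86)
-43455/o + S(45 - 1*(-85), -171)/q(31) = -43455/5179 + (30*I*√2)/86 = -43455*1/5179 + (30*I*√2)*(1/86) = -43455/5179 + 15*I*√2/43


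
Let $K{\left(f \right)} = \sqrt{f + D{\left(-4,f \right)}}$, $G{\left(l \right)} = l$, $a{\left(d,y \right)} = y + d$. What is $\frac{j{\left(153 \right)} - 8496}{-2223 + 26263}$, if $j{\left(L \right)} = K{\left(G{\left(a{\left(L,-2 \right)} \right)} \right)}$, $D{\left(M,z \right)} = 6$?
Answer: $- \frac{1062}{3005} + \frac{\sqrt{157}}{24040} \approx -0.35289$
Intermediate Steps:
$a{\left(d,y \right)} = d + y$
$K{\left(f \right)} = \sqrt{6 + f}$ ($K{\left(f \right)} = \sqrt{f + 6} = \sqrt{6 + f}$)
$j{\left(L \right)} = \sqrt{4 + L}$ ($j{\left(L \right)} = \sqrt{6 + \left(L - 2\right)} = \sqrt{6 + \left(-2 + L\right)} = \sqrt{4 + L}$)
$\frac{j{\left(153 \right)} - 8496}{-2223 + 26263} = \frac{\sqrt{4 + 153} - 8496}{-2223 + 26263} = \frac{\sqrt{157} - 8496}{24040} = \left(-8496 + \sqrt{157}\right) \frac{1}{24040} = - \frac{1062}{3005} + \frac{\sqrt{157}}{24040}$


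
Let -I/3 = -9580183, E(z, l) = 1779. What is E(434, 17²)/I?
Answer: 593/9580183 ≈ 6.1899e-5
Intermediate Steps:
I = 28740549 (I = -3*(-9580183) = 28740549)
E(434, 17²)/I = 1779/28740549 = 1779*(1/28740549) = 593/9580183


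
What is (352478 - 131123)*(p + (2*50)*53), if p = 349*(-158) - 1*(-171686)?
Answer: 26970778620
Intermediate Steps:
p = 116544 (p = -55142 + 171686 = 116544)
(352478 - 131123)*(p + (2*50)*53) = (352478 - 131123)*(116544 + (2*50)*53) = 221355*(116544 + 100*53) = 221355*(116544 + 5300) = 221355*121844 = 26970778620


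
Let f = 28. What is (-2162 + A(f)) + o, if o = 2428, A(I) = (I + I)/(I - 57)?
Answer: 7658/29 ≈ 264.07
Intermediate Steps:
A(I) = 2*I/(-57 + I) (A(I) = (2*I)/(-57 + I) = 2*I/(-57 + I))
(-2162 + A(f)) + o = (-2162 + 2*28/(-57 + 28)) + 2428 = (-2162 + 2*28/(-29)) + 2428 = (-2162 + 2*28*(-1/29)) + 2428 = (-2162 - 56/29) + 2428 = -62754/29 + 2428 = 7658/29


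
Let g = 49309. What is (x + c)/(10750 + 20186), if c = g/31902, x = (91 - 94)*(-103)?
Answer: 762079/75916944 ≈ 0.010038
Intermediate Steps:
x = 309 (x = -3*(-103) = 309)
c = 3793/2454 (c = 49309/31902 = 49309*(1/31902) = 3793/2454 ≈ 1.5456)
(x + c)/(10750 + 20186) = (309 + 3793/2454)/(10750 + 20186) = (762079/2454)/30936 = (762079/2454)*(1/30936) = 762079/75916944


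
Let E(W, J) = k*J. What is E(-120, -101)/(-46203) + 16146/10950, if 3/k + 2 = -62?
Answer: 2652237499/1798836800 ≈ 1.4744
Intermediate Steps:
k = -3/64 (k = 3/(-2 - 62) = 3/(-64) = 3*(-1/64) = -3/64 ≈ -0.046875)
E(W, J) = -3*J/64
E(-120, -101)/(-46203) + 16146/10950 = -3/64*(-101)/(-46203) + 16146/10950 = (303/64)*(-1/46203) + 16146*(1/10950) = -101/985664 + 2691/1825 = 2652237499/1798836800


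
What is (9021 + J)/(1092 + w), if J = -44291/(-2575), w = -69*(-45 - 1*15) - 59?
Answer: 23273366/13320475 ≈ 1.7472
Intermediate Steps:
w = 4081 (w = -69*(-45 - 15) - 59 = -69*(-60) - 59 = 4140 - 59 = 4081)
J = 44291/2575 (J = -44291*(-1/2575) = 44291/2575 ≈ 17.200)
(9021 + J)/(1092 + w) = (9021 + 44291/2575)/(1092 + 4081) = (23273366/2575)/5173 = (23273366/2575)*(1/5173) = 23273366/13320475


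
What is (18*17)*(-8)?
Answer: -2448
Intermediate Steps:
(18*17)*(-8) = 306*(-8) = -2448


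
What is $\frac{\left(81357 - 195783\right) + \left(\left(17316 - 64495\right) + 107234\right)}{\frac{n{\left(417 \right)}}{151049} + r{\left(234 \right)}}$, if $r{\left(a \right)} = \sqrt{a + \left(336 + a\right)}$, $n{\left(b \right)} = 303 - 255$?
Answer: $\frac{32850740716}{1528658626675} - \frac{1240517883602771 \sqrt{201}}{9171951760050} \approx -1917.5$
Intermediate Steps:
$n{\left(b \right)} = 48$ ($n{\left(b \right)} = 303 - 255 = 48$)
$r{\left(a \right)} = \sqrt{336 + 2 a}$
$\frac{\left(81357 - 195783\right) + \left(\left(17316 - 64495\right) + 107234\right)}{\frac{n{\left(417 \right)}}{151049} + r{\left(234 \right)}} = \frac{\left(81357 - 195783\right) + \left(\left(17316 - 64495\right) + 107234\right)}{\frac{48}{151049} + \sqrt{336 + 2 \cdot 234}} = \frac{-114426 + \left(-47179 + 107234\right)}{48 \cdot \frac{1}{151049} + \sqrt{336 + 468}} = \frac{-114426 + 60055}{\frac{48}{151049} + \sqrt{804}} = - \frac{54371}{\frac{48}{151049} + 2 \sqrt{201}}$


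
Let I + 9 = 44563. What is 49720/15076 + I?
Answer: 167936456/3769 ≈ 44557.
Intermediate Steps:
I = 44554 (I = -9 + 44563 = 44554)
49720/15076 + I = 49720/15076 + 44554 = 49720*(1/15076) + 44554 = 12430/3769 + 44554 = 167936456/3769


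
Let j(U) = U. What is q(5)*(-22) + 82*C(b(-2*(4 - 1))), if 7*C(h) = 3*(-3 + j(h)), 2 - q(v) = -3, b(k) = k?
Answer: -2984/7 ≈ -426.29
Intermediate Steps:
q(v) = 5 (q(v) = 2 - 1*(-3) = 2 + 3 = 5)
C(h) = -9/7 + 3*h/7 (C(h) = (3*(-3 + h))/7 = (-9 + 3*h)/7 = -9/7 + 3*h/7)
q(5)*(-22) + 82*C(b(-2*(4 - 1))) = 5*(-22) + 82*(-9/7 + 3*(-2*(4 - 1))/7) = -110 + 82*(-9/7 + 3*(-2*3)/7) = -110 + 82*(-9/7 + (3/7)*(-6)) = -110 + 82*(-9/7 - 18/7) = -110 + 82*(-27/7) = -110 - 2214/7 = -2984/7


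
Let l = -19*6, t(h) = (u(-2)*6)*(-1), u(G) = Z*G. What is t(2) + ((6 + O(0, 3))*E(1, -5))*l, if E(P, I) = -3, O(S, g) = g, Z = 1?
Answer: 3090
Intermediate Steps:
u(G) = G (u(G) = 1*G = G)
t(h) = 12 (t(h) = -2*6*(-1) = -12*(-1) = 12)
l = -114
t(2) + ((6 + O(0, 3))*E(1, -5))*l = 12 + ((6 + 3)*(-3))*(-114) = 12 + (9*(-3))*(-114) = 12 - 27*(-114) = 12 + 3078 = 3090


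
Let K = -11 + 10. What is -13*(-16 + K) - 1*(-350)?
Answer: 571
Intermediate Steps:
K = -1
-13*(-16 + K) - 1*(-350) = -13*(-16 - 1) - 1*(-350) = -13*(-17) + 350 = 221 + 350 = 571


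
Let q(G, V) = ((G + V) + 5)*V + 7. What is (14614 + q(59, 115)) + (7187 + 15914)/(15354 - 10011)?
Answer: 14471443/411 ≈ 35210.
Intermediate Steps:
q(G, V) = 7 + V*(5 + G + V) (q(G, V) = (5 + G + V)*V + 7 = V*(5 + G + V) + 7 = 7 + V*(5 + G + V))
(14614 + q(59, 115)) + (7187 + 15914)/(15354 - 10011) = (14614 + (7 + 115**2 + 5*115 + 59*115)) + (7187 + 15914)/(15354 - 10011) = (14614 + (7 + 13225 + 575 + 6785)) + 23101/5343 = (14614 + 20592) + 23101*(1/5343) = 35206 + 1777/411 = 14471443/411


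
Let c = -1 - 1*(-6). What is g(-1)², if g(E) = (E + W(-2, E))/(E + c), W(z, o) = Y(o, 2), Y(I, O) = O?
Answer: 1/16 ≈ 0.062500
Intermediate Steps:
c = 5 (c = -1 + 6 = 5)
W(z, o) = 2
g(E) = (2 + E)/(5 + E) (g(E) = (E + 2)/(E + 5) = (2 + E)/(5 + E))
g(-1)² = ((2 - 1)/(5 - 1))² = (1/4)² = ((¼)*1)² = (¼)² = 1/16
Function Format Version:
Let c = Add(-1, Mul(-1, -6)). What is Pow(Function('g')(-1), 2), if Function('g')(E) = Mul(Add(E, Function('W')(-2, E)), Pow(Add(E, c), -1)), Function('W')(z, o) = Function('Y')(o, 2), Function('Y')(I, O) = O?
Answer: Rational(1, 16) ≈ 0.062500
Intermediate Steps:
c = 5 (c = Add(-1, 6) = 5)
Function('W')(z, o) = 2
Function('g')(E) = Mul(Pow(Add(5, E), -1), Add(2, E)) (Function('g')(E) = Mul(Add(E, 2), Pow(Add(E, 5), -1)) = Mul(Add(2, E), Pow(Add(5, E), -1)) = Mul(Pow(Add(5, E), -1), Add(2, E)))
Pow(Function('g')(-1), 2) = Pow(Mul(Pow(Add(5, -1), -1), Add(2, -1)), 2) = Pow(Mul(Pow(4, -1), 1), 2) = Pow(Mul(Rational(1, 4), 1), 2) = Pow(Rational(1, 4), 2) = Rational(1, 16)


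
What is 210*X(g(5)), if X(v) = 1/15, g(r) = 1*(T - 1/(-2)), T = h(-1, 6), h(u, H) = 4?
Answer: 14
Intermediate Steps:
T = 4
g(r) = 9/2 (g(r) = 1*(4 - 1/(-2)) = 1*(4 - 1*(-½)) = 1*(4 + ½) = 1*(9/2) = 9/2)
X(v) = 1/15
210*X(g(5)) = 210*(1/15) = 14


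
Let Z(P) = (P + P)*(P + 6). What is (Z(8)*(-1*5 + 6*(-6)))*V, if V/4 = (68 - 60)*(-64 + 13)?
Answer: 14988288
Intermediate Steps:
V = -1632 (V = 4*((68 - 60)*(-64 + 13)) = 4*(8*(-51)) = 4*(-408) = -1632)
Z(P) = 2*P*(6 + P) (Z(P) = (2*P)*(6 + P) = 2*P*(6 + P))
(Z(8)*(-1*5 + 6*(-6)))*V = ((2*8*(6 + 8))*(-1*5 + 6*(-6)))*(-1632) = ((2*8*14)*(-5 - 36))*(-1632) = (224*(-41))*(-1632) = -9184*(-1632) = 14988288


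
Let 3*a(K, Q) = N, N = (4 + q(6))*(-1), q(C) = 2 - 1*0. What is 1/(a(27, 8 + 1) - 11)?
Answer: -1/13 ≈ -0.076923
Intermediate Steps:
q(C) = 2 (q(C) = 2 + 0 = 2)
N = -6 (N = (4 + 2)*(-1) = 6*(-1) = -6)
a(K, Q) = -2 (a(K, Q) = (1/3)*(-6) = -2)
1/(a(27, 8 + 1) - 11) = 1/(-2 - 11) = 1/(-13) = -1/13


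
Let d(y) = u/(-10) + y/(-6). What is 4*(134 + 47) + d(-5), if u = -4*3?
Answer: 21781/30 ≈ 726.03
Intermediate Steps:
u = -12
d(y) = 6/5 - y/6 (d(y) = -12/(-10) + y/(-6) = -12*(-⅒) + y*(-⅙) = 6/5 - y/6)
4*(134 + 47) + d(-5) = 4*(134 + 47) + (6/5 - ⅙*(-5)) = 4*181 + (6/5 + ⅚) = 724 + 61/30 = 21781/30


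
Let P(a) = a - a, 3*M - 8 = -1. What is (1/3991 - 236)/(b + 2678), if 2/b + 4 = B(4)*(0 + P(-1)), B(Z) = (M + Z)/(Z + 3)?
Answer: -376750/4274361 ≈ -0.088142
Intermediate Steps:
M = 7/3 (M = 8/3 + (⅓)*(-1) = 8/3 - ⅓ = 7/3 ≈ 2.3333)
B(Z) = (7/3 + Z)/(3 + Z) (B(Z) = (7/3 + Z)/(Z + 3) = (7/3 + Z)/(3 + Z))
P(a) = 0
b = -½ (b = 2/(-4 + ((7/3 + 4)/(3 + 4))*(0 + 0)) = 2/(-4 + ((19/3)/7)*0) = 2/(-4 + ((⅐)*(19/3))*0) = 2/(-4 + (19/21)*0) = 2/(-4 + 0) = 2/(-4) = 2*(-¼) = -½ ≈ -0.50000)
(1/3991 - 236)/(b + 2678) = (1/3991 - 236)/(-½ + 2678) = (1/3991 - 236)/(5355/2) = -941875/3991*2/5355 = -376750/4274361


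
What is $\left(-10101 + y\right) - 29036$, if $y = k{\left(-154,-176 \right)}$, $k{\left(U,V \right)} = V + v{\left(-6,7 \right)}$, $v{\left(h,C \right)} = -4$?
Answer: $-39317$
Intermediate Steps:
$k{\left(U,V \right)} = -4 + V$ ($k{\left(U,V \right)} = V - 4 = -4 + V$)
$y = -180$ ($y = -4 - 176 = -180$)
$\left(-10101 + y\right) - 29036 = \left(-10101 - 180\right) - 29036 = -10281 - 29036 = -39317$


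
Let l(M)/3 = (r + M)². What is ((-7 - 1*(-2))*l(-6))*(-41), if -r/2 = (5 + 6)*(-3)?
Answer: 2214000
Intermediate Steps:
r = 66 (r = -2*(5 + 6)*(-3) = -22*(-3) = -2*(-33) = 66)
l(M) = 3*(66 + M)²
((-7 - 1*(-2))*l(-6))*(-41) = ((-7 - 1*(-2))*(3*(66 - 6)²))*(-41) = ((-7 + 2)*(3*60²))*(-41) = -15*3600*(-41) = -5*10800*(-41) = -54000*(-41) = 2214000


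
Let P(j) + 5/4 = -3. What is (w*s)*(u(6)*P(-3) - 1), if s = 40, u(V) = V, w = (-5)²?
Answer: -26500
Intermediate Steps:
w = 25
P(j) = -17/4 (P(j) = -5/4 - 3 = -17/4)
(w*s)*(u(6)*P(-3) - 1) = (25*40)*(6*(-17/4) - 1) = 1000*(-51/2 - 1) = 1000*(-53/2) = -26500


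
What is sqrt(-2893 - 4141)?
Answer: I*sqrt(7034) ≈ 83.869*I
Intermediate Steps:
sqrt(-2893 - 4141) = sqrt(-7034) = I*sqrt(7034)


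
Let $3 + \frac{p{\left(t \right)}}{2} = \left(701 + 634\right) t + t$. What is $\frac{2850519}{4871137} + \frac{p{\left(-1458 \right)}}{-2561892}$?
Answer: $\frac{4379934944347}{2079887818534} \approx 2.1059$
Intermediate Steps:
$p{\left(t \right)} = -6 + 2672 t$ ($p{\left(t \right)} = -6 + 2 \left(\left(701 + 634\right) t + t\right) = -6 + 2 \left(1335 t + t\right) = -6 + 2 \cdot 1336 t = -6 + 2672 t$)
$\frac{2850519}{4871137} + \frac{p{\left(-1458 \right)}}{-2561892} = \frac{2850519}{4871137} + \frac{-6 + 2672 \left(-1458\right)}{-2561892} = 2850519 \cdot \frac{1}{4871137} + \left(-6 - 3895776\right) \left(- \frac{1}{2561892}\right) = \frac{2850519}{4871137} - - \frac{649297}{426982} = \frac{2850519}{4871137} + \frac{649297}{426982} = \frac{4379934944347}{2079887818534}$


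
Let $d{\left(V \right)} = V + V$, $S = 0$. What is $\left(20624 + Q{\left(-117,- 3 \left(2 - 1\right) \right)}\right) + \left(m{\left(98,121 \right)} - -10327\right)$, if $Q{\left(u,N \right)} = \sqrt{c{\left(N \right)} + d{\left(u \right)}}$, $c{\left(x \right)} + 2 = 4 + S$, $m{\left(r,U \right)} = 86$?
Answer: $31037 + 2 i \sqrt{58} \approx 31037.0 + 15.232 i$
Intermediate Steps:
$c{\left(x \right)} = 2$ ($c{\left(x \right)} = -2 + \left(4 + 0\right) = -2 + 4 = 2$)
$d{\left(V \right)} = 2 V$
$Q{\left(u,N \right)} = \sqrt{2 + 2 u}$
$\left(20624 + Q{\left(-117,- 3 \left(2 - 1\right) \right)}\right) + \left(m{\left(98,121 \right)} - -10327\right) = \left(20624 + \sqrt{2 + 2 \left(-117\right)}\right) + \left(86 - -10327\right) = \left(20624 + \sqrt{2 - 234}\right) + \left(86 + 10327\right) = \left(20624 + \sqrt{-232}\right) + 10413 = \left(20624 + 2 i \sqrt{58}\right) + 10413 = 31037 + 2 i \sqrt{58}$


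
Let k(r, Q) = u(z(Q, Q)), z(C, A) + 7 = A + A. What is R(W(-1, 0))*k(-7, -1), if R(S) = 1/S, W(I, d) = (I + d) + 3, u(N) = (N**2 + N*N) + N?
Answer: 153/2 ≈ 76.500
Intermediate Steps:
z(C, A) = -7 + 2*A (z(C, A) = -7 + (A + A) = -7 + 2*A)
u(N) = N + 2*N**2 (u(N) = (N**2 + N**2) + N = 2*N**2 + N = N + 2*N**2)
W(I, d) = 3 + I + d
k(r, Q) = (-13 + 4*Q)*(-7 + 2*Q) (k(r, Q) = (-7 + 2*Q)*(1 + 2*(-7 + 2*Q)) = (-7 + 2*Q)*(1 + (-14 + 4*Q)) = (-7 + 2*Q)*(-13 + 4*Q) = (-13 + 4*Q)*(-7 + 2*Q))
R(W(-1, 0))*k(-7, -1) = ((-13 + 4*(-1))*(-7 + 2*(-1)))/(3 - 1 + 0) = ((-13 - 4)*(-7 - 2))/2 = (-17*(-9))/2 = (1/2)*153 = 153/2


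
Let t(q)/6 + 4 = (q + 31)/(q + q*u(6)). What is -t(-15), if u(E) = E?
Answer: 872/35 ≈ 24.914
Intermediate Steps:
t(q) = -24 + 6*(31 + q)/(7*q) (t(q) = -24 + 6*((q + 31)/(q + q*6)) = -24 + 6*((31 + q)/(q + 6*q)) = -24 + 6*((31 + q)/((7*q))) = -24 + 6*((31 + q)*(1/(7*q))) = -24 + 6*((31 + q)/(7*q)) = -24 + 6*(31 + q)/(7*q))
-t(-15) = -6*(31 - 27*(-15))/(7*(-15)) = -6*(-1)*(31 + 405)/(7*15) = -6*(-1)*436/(7*15) = -1*(-872/35) = 872/35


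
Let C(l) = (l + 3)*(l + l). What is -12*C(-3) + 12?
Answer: 12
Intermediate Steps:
C(l) = 2*l*(3 + l) (C(l) = (3 + l)*(2*l) = 2*l*(3 + l))
-12*C(-3) + 12 = -24*(-3)*(3 - 3) + 12 = -24*(-3)*0 + 12 = -12*0 + 12 = 0 + 12 = 12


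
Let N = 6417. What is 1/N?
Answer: 1/6417 ≈ 0.00015584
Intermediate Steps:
1/N = 1/6417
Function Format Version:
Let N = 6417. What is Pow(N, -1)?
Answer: Rational(1, 6417) ≈ 0.00015584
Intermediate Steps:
Pow(N, -1) = Pow(6417, -1) = Rational(1, 6417)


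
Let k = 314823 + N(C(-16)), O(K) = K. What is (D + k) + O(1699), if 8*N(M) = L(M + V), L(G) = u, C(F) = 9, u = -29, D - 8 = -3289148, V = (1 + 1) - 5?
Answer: -23780973/8 ≈ -2.9726e+6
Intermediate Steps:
V = -3 (V = 2 - 5 = -3)
D = -3289140 (D = 8 - 3289148 = -3289140)
L(G) = -29
N(M) = -29/8 (N(M) = (⅛)*(-29) = -29/8)
k = 2518555/8 (k = 314823 - 29/8 = 2518555/8 ≈ 3.1482e+5)
(D + k) + O(1699) = (-3289140 + 2518555/8) + 1699 = -23794565/8 + 1699 = -23780973/8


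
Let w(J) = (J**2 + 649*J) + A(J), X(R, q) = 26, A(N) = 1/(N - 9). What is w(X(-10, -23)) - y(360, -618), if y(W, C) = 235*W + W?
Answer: -1145969/17 ≈ -67410.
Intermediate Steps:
A(N) = 1/(-9 + N)
y(W, C) = 236*W
w(J) = J**2 + 1/(-9 + J) + 649*J (w(J) = (J**2 + 649*J) + 1/(-9 + J) = J**2 + 1/(-9 + J) + 649*J)
w(X(-10, -23)) - y(360, -618) = (1 + 26*(-9 + 26)*(649 + 26))/(-9 + 26) - 236*360 = (1 + 26*17*675)/17 - 1*84960 = (1 + 298350)/17 - 84960 = (1/17)*298351 - 84960 = 298351/17 - 84960 = -1145969/17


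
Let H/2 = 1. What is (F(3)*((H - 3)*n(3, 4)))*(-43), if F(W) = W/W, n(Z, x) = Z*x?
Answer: 516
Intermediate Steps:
H = 2 (H = 2*1 = 2)
F(W) = 1
(F(3)*((H - 3)*n(3, 4)))*(-43) = (1*((2 - 3)*(3*4)))*(-43) = (1*(-1*12))*(-43) = (1*(-12))*(-43) = -12*(-43) = 516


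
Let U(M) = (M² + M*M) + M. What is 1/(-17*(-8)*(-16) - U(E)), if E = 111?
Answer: -1/26929 ≈ -3.7135e-5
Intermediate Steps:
U(M) = M + 2*M² (U(M) = (M² + M²) + M = 2*M² + M = M + 2*M²)
1/(-17*(-8)*(-16) - U(E)) = 1/(-17*(-8)*(-16) - 111*(1 + 2*111)) = 1/(136*(-16) - 111*(1 + 222)) = 1/(-2176 - 111*223) = 1/(-2176 - 1*24753) = 1/(-2176 - 24753) = 1/(-26929) = -1/26929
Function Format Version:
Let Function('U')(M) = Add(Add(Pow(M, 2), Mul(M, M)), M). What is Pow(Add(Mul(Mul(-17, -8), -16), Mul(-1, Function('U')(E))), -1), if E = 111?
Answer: Rational(-1, 26929) ≈ -3.7135e-5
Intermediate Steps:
Function('U')(M) = Add(M, Mul(2, Pow(M, 2))) (Function('U')(M) = Add(Add(Pow(M, 2), Pow(M, 2)), M) = Add(Mul(2, Pow(M, 2)), M) = Add(M, Mul(2, Pow(M, 2))))
Pow(Add(Mul(Mul(-17, -8), -16), Mul(-1, Function('U')(E))), -1) = Pow(Add(Mul(Mul(-17, -8), -16), Mul(-1, Mul(111, Add(1, Mul(2, 111))))), -1) = Pow(Add(Mul(136, -16), Mul(-1, Mul(111, Add(1, 222)))), -1) = Pow(Add(-2176, Mul(-1, Mul(111, 223))), -1) = Pow(Add(-2176, Mul(-1, 24753)), -1) = Pow(Add(-2176, -24753), -1) = Pow(-26929, -1) = Rational(-1, 26929)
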